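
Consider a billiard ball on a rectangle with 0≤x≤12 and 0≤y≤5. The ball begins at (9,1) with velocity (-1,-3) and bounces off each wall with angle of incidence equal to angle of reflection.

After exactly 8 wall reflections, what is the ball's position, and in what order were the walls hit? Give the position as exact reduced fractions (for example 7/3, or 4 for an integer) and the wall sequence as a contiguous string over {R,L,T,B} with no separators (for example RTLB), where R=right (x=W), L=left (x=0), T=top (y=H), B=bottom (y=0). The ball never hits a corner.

1. t=1/3 → B at (26/3,0); v=(-1,3)
2. t=5/3 → T at (7,5); v=(-1,-3)
3. t=5/3 → B at (16/3,0); v=(-1,3)
4. t=5/3 → T at (11/3,5); v=(-1,-3)
5. t=5/3 → B at (2,0); v=(-1,3)
6. t=5/3 → T at (1/3,5); v=(-1,-3)
7. t=1/3 → L at (0,4); v=(1,-3)
8. t=4/3 → B at (4/3,0); v=(1,3)

Final position: (4/3,0)
Wall sequence: BTBTBTLB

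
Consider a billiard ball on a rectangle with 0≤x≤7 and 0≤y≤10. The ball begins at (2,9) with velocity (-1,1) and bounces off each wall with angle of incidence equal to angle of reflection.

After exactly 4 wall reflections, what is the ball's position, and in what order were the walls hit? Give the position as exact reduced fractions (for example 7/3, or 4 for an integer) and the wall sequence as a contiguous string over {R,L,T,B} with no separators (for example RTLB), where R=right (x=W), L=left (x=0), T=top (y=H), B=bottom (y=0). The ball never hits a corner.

1. t=1 → T at (1,10); v=(-1,-1)
2. t=1 → L at (0,9); v=(1,-1)
3. t=7 → R at (7,2); v=(-1,-1)
4. t=2 → B at (5,0); v=(-1,1)

Final position: (5,0)
Wall sequence: TLRB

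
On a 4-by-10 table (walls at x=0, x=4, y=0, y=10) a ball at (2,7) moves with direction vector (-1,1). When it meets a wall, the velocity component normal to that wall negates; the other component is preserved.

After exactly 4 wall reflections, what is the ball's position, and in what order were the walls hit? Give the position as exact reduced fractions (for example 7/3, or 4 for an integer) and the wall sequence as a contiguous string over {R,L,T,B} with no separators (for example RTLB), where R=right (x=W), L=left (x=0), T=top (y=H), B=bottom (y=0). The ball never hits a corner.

Final position: (0,3)
Wall sequence: LTRL

1. t=2 → L at (0,9); v=(1,1)
2. t=1 → T at (1,10); v=(1,-1)
3. t=3 → R at (4,7); v=(-1,-1)
4. t=4 → L at (0,3); v=(1,-1)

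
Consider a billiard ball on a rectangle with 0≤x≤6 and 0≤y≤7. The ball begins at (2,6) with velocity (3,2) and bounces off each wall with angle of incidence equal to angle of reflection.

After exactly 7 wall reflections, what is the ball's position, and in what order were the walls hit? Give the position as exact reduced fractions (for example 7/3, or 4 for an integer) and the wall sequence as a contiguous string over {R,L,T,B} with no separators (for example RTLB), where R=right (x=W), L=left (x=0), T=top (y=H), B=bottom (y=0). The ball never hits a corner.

Final position: (1/2,7)
Wall sequence: TRLBRLT

1. t=1/2 → T at (7/2,7); v=(3,-2)
2. t=5/6 → R at (6,16/3); v=(-3,-2)
3. t=2 → L at (0,4/3); v=(3,-2)
4. t=2/3 → B at (2,0); v=(3,2)
5. t=4/3 → R at (6,8/3); v=(-3,2)
6. t=2 → L at (0,20/3); v=(3,2)
7. t=1/6 → T at (1/2,7); v=(3,-2)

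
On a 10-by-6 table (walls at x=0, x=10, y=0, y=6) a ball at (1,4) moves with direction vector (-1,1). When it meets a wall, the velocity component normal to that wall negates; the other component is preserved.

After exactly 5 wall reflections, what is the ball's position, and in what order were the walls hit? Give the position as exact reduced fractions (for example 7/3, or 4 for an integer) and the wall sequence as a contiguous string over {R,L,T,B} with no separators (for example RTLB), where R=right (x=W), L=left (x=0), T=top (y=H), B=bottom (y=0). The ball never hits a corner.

Final position: (7,6)
Wall sequence: LTBRT

1. t=1 → L at (0,5); v=(1,1)
2. t=1 → T at (1,6); v=(1,-1)
3. t=6 → B at (7,0); v=(1,1)
4. t=3 → R at (10,3); v=(-1,1)
5. t=3 → T at (7,6); v=(-1,-1)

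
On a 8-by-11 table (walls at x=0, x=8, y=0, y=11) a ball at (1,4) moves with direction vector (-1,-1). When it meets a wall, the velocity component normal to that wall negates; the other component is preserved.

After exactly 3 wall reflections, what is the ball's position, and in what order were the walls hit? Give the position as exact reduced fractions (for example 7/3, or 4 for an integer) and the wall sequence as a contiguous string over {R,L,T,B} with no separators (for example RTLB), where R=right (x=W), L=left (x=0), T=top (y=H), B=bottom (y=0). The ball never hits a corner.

1. t=1 → L at (0,3); v=(1,-1)
2. t=3 → B at (3,0); v=(1,1)
3. t=5 → R at (8,5); v=(-1,1)

Final position: (8,5)
Wall sequence: LBR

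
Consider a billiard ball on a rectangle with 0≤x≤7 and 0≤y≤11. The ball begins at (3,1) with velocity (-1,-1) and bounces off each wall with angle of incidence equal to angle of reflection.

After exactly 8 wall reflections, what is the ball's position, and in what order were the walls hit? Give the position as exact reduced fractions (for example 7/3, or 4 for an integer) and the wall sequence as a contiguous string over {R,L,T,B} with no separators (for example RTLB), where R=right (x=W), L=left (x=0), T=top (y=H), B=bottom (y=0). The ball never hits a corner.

1. t=1 → B at (2,0); v=(-1,1)
2. t=2 → L at (0,2); v=(1,1)
3. t=7 → R at (7,9); v=(-1,1)
4. t=2 → T at (5,11); v=(-1,-1)
5. t=5 → L at (0,6); v=(1,-1)
6. t=6 → B at (6,0); v=(1,1)
7. t=1 → R at (7,1); v=(-1,1)
8. t=7 → L at (0,8); v=(1,1)

Final position: (0,8)
Wall sequence: BLRTLBRL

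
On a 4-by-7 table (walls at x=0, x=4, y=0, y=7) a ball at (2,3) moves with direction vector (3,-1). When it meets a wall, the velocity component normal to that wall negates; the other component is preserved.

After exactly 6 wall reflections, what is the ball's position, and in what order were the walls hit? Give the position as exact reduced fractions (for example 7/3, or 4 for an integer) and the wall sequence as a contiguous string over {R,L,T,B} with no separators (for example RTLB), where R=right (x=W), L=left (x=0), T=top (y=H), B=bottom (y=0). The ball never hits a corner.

1. t=2/3 → R at (4,7/3); v=(-3,-1)
2. t=4/3 → L at (0,1); v=(3,-1)
3. t=1 → B at (3,0); v=(3,1)
4. t=1/3 → R at (4,1/3); v=(-3,1)
5. t=4/3 → L at (0,5/3); v=(3,1)
6. t=4/3 → R at (4,3); v=(-3,1)

Final position: (4,3)
Wall sequence: RLBRLR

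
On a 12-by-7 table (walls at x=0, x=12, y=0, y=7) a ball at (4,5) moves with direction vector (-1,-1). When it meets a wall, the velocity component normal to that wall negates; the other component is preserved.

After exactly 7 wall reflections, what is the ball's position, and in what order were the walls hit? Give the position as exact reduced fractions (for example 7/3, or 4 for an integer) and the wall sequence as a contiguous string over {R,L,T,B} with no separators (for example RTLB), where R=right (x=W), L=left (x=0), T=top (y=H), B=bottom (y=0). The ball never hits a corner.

Final position: (0,5)
Wall sequence: LBTRBTL

1. t=4 → L at (0,1); v=(1,-1)
2. t=1 → B at (1,0); v=(1,1)
3. t=7 → T at (8,7); v=(1,-1)
4. t=4 → R at (12,3); v=(-1,-1)
5. t=3 → B at (9,0); v=(-1,1)
6. t=7 → T at (2,7); v=(-1,-1)
7. t=2 → L at (0,5); v=(1,-1)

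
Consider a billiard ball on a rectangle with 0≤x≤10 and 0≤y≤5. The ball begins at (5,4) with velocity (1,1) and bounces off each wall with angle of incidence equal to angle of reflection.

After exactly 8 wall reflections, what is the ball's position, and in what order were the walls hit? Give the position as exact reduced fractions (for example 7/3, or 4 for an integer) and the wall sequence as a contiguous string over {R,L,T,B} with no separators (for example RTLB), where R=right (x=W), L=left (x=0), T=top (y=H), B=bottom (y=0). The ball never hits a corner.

1. t=1 → T at (6,5); v=(1,-1)
2. t=4 → R at (10,1); v=(-1,-1)
3. t=1 → B at (9,0); v=(-1,1)
4. t=5 → T at (4,5); v=(-1,-1)
5. t=4 → L at (0,1); v=(1,-1)
6. t=1 → B at (1,0); v=(1,1)
7. t=5 → T at (6,5); v=(1,-1)
8. t=4 → R at (10,1); v=(-1,-1)

Final position: (10,1)
Wall sequence: TRBTLBTR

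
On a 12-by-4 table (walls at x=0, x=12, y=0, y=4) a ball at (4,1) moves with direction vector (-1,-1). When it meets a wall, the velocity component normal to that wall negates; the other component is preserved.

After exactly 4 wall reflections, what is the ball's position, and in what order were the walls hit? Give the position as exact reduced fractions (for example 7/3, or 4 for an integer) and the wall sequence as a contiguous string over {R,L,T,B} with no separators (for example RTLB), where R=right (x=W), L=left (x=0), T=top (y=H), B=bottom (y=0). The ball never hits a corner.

Final position: (5,0)
Wall sequence: BLTB

1. t=1 → B at (3,0); v=(-1,1)
2. t=3 → L at (0,3); v=(1,1)
3. t=1 → T at (1,4); v=(1,-1)
4. t=4 → B at (5,0); v=(1,1)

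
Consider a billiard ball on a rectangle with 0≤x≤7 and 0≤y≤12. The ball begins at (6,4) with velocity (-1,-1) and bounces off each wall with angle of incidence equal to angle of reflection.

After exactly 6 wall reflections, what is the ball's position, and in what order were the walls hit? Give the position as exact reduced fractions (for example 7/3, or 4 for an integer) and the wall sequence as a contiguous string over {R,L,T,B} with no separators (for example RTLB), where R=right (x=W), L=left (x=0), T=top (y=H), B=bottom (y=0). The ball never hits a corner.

Final position: (7,1)
Wall sequence: BLRTLR

1. t=4 → B at (2,0); v=(-1,1)
2. t=2 → L at (0,2); v=(1,1)
3. t=7 → R at (7,9); v=(-1,1)
4. t=3 → T at (4,12); v=(-1,-1)
5. t=4 → L at (0,8); v=(1,-1)
6. t=7 → R at (7,1); v=(-1,-1)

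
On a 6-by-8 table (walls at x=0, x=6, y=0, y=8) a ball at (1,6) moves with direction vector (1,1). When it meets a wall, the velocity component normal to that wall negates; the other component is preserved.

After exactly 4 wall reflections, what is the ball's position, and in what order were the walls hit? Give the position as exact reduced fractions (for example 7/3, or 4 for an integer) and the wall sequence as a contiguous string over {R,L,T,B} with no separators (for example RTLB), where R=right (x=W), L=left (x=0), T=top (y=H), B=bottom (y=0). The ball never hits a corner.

1. t=2 → T at (3,8); v=(1,-1)
2. t=3 → R at (6,5); v=(-1,-1)
3. t=5 → B at (1,0); v=(-1,1)
4. t=1 → L at (0,1); v=(1,1)

Final position: (0,1)
Wall sequence: TRBL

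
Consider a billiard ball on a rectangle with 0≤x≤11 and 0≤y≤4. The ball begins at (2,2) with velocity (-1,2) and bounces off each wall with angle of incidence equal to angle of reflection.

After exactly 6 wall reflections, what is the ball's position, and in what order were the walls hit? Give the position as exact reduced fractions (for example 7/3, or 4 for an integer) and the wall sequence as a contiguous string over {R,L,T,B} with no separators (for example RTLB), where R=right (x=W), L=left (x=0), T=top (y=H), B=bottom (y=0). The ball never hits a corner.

1. t=1 → T at (1,4); v=(-1,-2)
2. t=1 → L at (0,2); v=(1,-2)
3. t=1 → B at (1,0); v=(1,2)
4. t=2 → T at (3,4); v=(1,-2)
5. t=2 → B at (5,0); v=(1,2)
6. t=2 → T at (7,4); v=(1,-2)

Final position: (7,4)
Wall sequence: TLBTBT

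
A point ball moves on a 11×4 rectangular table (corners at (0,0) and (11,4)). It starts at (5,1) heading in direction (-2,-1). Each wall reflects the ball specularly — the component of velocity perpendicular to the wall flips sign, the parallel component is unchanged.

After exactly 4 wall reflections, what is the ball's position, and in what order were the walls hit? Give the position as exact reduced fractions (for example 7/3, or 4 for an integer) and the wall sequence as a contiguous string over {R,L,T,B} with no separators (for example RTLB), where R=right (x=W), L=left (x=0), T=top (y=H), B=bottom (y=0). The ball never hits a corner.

1. t=1 → B at (3,0); v=(-2,1)
2. t=3/2 → L at (0,3/2); v=(2,1)
3. t=5/2 → T at (5,4); v=(2,-1)
4. t=3 → R at (11,1); v=(-2,-1)

Final position: (11,1)
Wall sequence: BLTR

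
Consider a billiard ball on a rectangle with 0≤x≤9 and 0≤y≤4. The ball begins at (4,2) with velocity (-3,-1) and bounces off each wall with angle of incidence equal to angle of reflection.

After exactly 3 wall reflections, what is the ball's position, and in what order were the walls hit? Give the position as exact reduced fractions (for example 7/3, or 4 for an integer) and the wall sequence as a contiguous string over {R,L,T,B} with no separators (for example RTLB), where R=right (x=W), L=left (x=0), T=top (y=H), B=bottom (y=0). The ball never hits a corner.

1. t=4/3 → L at (0,2/3); v=(3,-1)
2. t=2/3 → B at (2,0); v=(3,1)
3. t=7/3 → R at (9,7/3); v=(-3,1)

Final position: (9,7/3)
Wall sequence: LBR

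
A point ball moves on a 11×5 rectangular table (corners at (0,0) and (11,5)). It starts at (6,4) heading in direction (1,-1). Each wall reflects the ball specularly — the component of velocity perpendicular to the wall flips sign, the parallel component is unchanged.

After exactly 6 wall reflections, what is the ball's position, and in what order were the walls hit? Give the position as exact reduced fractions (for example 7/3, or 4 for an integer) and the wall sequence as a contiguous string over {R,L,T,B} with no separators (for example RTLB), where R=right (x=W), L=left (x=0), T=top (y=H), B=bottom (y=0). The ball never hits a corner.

Final position: (3,5)
Wall sequence: BRTBLT

1. t=4 → B at (10,0); v=(1,1)
2. t=1 → R at (11,1); v=(-1,1)
3. t=4 → T at (7,5); v=(-1,-1)
4. t=5 → B at (2,0); v=(-1,1)
5. t=2 → L at (0,2); v=(1,1)
6. t=3 → T at (3,5); v=(1,-1)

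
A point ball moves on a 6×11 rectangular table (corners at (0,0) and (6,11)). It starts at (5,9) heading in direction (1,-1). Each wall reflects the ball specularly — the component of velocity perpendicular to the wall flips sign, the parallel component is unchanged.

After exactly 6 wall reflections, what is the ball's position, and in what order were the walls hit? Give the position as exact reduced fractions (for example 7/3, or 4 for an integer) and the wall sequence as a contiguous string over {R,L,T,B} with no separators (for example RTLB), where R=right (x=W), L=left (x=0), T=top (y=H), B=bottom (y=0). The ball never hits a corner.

1. t=1 → R at (6,8); v=(-1,-1)
2. t=6 → L at (0,2); v=(1,-1)
3. t=2 → B at (2,0); v=(1,1)
4. t=4 → R at (6,4); v=(-1,1)
5. t=6 → L at (0,10); v=(1,1)
6. t=1 → T at (1,11); v=(1,-1)

Final position: (1,11)
Wall sequence: RLBRLT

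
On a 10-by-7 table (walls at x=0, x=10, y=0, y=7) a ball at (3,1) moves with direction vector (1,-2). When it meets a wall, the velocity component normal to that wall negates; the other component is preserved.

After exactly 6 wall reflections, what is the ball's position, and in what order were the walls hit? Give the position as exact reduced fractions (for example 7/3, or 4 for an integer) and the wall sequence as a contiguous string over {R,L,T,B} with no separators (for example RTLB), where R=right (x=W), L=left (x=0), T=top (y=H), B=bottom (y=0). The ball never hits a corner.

1. t=1/2 → B at (7/2,0); v=(1,2)
2. t=7/2 → T at (7,7); v=(1,-2)
3. t=3 → R at (10,1); v=(-1,-2)
4. t=1/2 → B at (19/2,0); v=(-1,2)
5. t=7/2 → T at (6,7); v=(-1,-2)
6. t=7/2 → B at (5/2,0); v=(-1,2)

Final position: (5/2,0)
Wall sequence: BTRBTB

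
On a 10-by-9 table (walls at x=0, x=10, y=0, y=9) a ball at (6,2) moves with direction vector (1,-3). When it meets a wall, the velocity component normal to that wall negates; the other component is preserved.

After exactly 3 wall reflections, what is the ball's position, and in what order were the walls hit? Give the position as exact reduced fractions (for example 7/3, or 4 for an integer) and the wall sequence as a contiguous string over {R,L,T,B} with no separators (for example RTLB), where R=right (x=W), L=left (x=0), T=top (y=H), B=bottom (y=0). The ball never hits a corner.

1. t=2/3 → B at (20/3,0); v=(1,3)
2. t=3 → T at (29/3,9); v=(1,-3)
3. t=1/3 → R at (10,8); v=(-1,-3)

Final position: (10,8)
Wall sequence: BTR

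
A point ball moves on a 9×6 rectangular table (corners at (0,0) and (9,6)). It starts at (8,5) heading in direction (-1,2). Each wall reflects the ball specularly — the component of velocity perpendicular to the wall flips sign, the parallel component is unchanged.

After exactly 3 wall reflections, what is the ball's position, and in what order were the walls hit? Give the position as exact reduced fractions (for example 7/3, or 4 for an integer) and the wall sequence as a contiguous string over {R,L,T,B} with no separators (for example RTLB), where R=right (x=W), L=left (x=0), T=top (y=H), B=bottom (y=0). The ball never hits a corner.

Final position: (3/2,6)
Wall sequence: TBT

1. t=1/2 → T at (15/2,6); v=(-1,-2)
2. t=3 → B at (9/2,0); v=(-1,2)
3. t=3 → T at (3/2,6); v=(-1,-2)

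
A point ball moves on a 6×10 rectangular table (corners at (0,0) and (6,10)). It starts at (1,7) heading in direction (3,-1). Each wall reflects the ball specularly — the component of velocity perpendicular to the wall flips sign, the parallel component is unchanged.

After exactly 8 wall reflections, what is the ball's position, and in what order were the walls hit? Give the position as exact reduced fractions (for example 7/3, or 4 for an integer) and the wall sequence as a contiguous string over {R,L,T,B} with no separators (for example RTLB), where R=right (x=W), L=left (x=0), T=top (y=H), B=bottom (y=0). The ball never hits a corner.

1. t=5/3 → R at (6,16/3); v=(-3,-1)
2. t=2 → L at (0,10/3); v=(3,-1)
3. t=2 → R at (6,4/3); v=(-3,-1)
4. t=4/3 → B at (2,0); v=(-3,1)
5. t=2/3 → L at (0,2/3); v=(3,1)
6. t=2 → R at (6,8/3); v=(-3,1)
7. t=2 → L at (0,14/3); v=(3,1)
8. t=2 → R at (6,20/3); v=(-3,1)

Final position: (6,20/3)
Wall sequence: RLRBLRLR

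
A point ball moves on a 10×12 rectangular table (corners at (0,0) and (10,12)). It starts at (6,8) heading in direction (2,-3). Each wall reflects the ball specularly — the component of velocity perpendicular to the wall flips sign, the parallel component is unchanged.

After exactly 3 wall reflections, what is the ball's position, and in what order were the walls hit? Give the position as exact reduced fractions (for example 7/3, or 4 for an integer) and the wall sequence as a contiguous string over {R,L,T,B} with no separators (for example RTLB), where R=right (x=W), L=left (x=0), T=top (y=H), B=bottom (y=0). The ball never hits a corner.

1. t=2 → R at (10,2); v=(-2,-3)
2. t=2/3 → B at (26/3,0); v=(-2,3)
3. t=4 → T at (2/3,12); v=(-2,-3)

Final position: (2/3,12)
Wall sequence: RBT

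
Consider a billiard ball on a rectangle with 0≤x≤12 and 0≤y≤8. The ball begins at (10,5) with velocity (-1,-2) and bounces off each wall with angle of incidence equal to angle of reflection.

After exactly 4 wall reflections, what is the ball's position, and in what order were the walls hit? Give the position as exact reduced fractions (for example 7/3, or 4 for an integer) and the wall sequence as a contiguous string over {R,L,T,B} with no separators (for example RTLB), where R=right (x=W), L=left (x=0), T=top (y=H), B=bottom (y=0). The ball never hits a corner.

Final position: (1/2,0)
Wall sequence: BTLB

1. t=5/2 → B at (15/2,0); v=(-1,2)
2. t=4 → T at (7/2,8); v=(-1,-2)
3. t=7/2 → L at (0,1); v=(1,-2)
4. t=1/2 → B at (1/2,0); v=(1,2)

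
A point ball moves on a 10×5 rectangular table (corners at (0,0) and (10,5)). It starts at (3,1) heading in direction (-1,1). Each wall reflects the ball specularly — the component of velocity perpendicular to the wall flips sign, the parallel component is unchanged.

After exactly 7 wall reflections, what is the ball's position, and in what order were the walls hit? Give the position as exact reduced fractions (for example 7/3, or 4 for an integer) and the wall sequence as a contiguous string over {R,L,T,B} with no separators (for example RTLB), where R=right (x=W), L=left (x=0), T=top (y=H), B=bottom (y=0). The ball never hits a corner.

Final position: (0,4)
Wall sequence: LTBRTBL

1. t=3 → L at (0,4); v=(1,1)
2. t=1 → T at (1,5); v=(1,-1)
3. t=5 → B at (6,0); v=(1,1)
4. t=4 → R at (10,4); v=(-1,1)
5. t=1 → T at (9,5); v=(-1,-1)
6. t=5 → B at (4,0); v=(-1,1)
7. t=4 → L at (0,4); v=(1,1)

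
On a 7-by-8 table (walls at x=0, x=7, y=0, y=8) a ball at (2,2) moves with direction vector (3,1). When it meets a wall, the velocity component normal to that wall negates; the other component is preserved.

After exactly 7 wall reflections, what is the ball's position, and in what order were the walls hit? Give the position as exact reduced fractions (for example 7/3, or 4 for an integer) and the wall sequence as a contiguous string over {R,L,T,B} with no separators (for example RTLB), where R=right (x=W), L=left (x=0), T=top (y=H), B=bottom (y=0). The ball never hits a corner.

Final position: (0,2/3)
Wall sequence: RLTRLRL

1. t=5/3 → R at (7,11/3); v=(-3,1)
2. t=7/3 → L at (0,6); v=(3,1)
3. t=2 → T at (6,8); v=(3,-1)
4. t=1/3 → R at (7,23/3); v=(-3,-1)
5. t=7/3 → L at (0,16/3); v=(3,-1)
6. t=7/3 → R at (7,3); v=(-3,-1)
7. t=7/3 → L at (0,2/3); v=(3,-1)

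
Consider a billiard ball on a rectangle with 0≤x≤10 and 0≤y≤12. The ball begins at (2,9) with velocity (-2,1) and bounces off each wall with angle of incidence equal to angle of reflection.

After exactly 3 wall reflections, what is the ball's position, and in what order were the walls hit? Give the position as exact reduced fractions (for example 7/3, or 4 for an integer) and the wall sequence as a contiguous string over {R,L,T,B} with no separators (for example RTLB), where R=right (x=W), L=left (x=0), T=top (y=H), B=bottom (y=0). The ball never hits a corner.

Final position: (10,9)
Wall sequence: LTR

1. t=1 → L at (0,10); v=(2,1)
2. t=2 → T at (4,12); v=(2,-1)
3. t=3 → R at (10,9); v=(-2,-1)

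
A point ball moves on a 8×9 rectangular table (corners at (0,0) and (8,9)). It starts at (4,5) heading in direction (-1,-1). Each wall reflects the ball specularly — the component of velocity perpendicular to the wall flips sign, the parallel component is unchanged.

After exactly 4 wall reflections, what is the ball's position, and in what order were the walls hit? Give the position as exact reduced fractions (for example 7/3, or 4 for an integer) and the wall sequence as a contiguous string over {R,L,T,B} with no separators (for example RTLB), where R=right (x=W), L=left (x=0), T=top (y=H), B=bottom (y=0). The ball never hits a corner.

1. t=4 → L at (0,1); v=(1,-1)
2. t=1 → B at (1,0); v=(1,1)
3. t=7 → R at (8,7); v=(-1,1)
4. t=2 → T at (6,9); v=(-1,-1)

Final position: (6,9)
Wall sequence: LBRT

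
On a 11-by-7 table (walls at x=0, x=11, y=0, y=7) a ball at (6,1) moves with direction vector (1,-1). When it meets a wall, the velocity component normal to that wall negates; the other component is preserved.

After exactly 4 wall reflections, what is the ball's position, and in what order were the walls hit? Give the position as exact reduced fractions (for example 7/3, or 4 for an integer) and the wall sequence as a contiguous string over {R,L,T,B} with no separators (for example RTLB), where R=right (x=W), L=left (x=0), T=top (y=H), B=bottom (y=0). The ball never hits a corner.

1. t=1 → B at (7,0); v=(1,1)
2. t=4 → R at (11,4); v=(-1,1)
3. t=3 → T at (8,7); v=(-1,-1)
4. t=7 → B at (1,0); v=(-1,1)

Final position: (1,0)
Wall sequence: BRTB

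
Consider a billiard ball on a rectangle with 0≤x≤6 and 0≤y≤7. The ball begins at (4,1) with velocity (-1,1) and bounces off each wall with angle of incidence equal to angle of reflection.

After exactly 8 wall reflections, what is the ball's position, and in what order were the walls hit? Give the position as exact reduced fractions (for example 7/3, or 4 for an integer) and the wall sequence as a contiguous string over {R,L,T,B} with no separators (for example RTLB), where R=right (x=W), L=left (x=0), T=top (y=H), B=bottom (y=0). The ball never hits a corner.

Final position: (1,0)
Wall sequence: LTRBLTRB

1. t=4 → L at (0,5); v=(1,1)
2. t=2 → T at (2,7); v=(1,-1)
3. t=4 → R at (6,3); v=(-1,-1)
4. t=3 → B at (3,0); v=(-1,1)
5. t=3 → L at (0,3); v=(1,1)
6. t=4 → T at (4,7); v=(1,-1)
7. t=2 → R at (6,5); v=(-1,-1)
8. t=5 → B at (1,0); v=(-1,1)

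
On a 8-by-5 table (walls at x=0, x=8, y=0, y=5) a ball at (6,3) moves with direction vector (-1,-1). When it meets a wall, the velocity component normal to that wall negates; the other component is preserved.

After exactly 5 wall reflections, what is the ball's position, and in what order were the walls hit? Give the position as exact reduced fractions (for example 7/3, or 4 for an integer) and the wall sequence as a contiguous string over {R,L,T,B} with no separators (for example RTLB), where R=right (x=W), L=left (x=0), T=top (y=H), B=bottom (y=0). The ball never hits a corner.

1. t=3 → B at (3,0); v=(-1,1)
2. t=3 → L at (0,3); v=(1,1)
3. t=2 → T at (2,5); v=(1,-1)
4. t=5 → B at (7,0); v=(1,1)
5. t=1 → R at (8,1); v=(-1,1)

Final position: (8,1)
Wall sequence: BLTBR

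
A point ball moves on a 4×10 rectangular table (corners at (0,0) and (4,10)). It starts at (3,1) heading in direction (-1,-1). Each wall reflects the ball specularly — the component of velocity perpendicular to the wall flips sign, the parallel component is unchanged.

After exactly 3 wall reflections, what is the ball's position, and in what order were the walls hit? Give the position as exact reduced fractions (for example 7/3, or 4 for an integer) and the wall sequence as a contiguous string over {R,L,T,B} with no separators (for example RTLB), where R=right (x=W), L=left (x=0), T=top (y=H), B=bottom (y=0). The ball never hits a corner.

1. t=1 → B at (2,0); v=(-1,1)
2. t=2 → L at (0,2); v=(1,1)
3. t=4 → R at (4,6); v=(-1,1)

Final position: (4,6)
Wall sequence: BLR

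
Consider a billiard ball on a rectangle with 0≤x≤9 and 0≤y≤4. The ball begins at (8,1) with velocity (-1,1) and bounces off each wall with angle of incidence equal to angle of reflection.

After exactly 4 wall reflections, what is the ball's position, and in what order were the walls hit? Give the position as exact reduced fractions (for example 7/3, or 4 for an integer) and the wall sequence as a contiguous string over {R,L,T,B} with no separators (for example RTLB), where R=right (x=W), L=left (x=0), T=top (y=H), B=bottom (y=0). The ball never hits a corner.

Final position: (3,4)
Wall sequence: TBLT

1. t=3 → T at (5,4); v=(-1,-1)
2. t=4 → B at (1,0); v=(-1,1)
3. t=1 → L at (0,1); v=(1,1)
4. t=3 → T at (3,4); v=(1,-1)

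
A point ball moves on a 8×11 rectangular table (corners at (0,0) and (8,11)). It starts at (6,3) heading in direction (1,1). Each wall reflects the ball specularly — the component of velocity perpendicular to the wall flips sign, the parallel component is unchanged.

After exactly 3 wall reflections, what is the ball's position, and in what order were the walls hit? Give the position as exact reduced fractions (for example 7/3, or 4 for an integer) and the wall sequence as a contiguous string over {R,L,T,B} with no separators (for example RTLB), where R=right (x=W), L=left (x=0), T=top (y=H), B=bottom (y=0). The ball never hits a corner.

1. t=2 → R at (8,5); v=(-1,1)
2. t=6 → T at (2,11); v=(-1,-1)
3. t=2 → L at (0,9); v=(1,-1)

Final position: (0,9)
Wall sequence: RTL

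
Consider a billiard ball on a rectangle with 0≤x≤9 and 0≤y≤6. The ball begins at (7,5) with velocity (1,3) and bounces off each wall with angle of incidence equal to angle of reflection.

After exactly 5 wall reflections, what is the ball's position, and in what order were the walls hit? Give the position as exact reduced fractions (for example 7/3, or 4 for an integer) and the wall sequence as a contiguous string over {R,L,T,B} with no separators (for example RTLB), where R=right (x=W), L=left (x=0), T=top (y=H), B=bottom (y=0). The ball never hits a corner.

Final position: (14/3,0)
Wall sequence: TRBTB

1. t=1/3 → T at (22/3,6); v=(1,-3)
2. t=5/3 → R at (9,1); v=(-1,-3)
3. t=1/3 → B at (26/3,0); v=(-1,3)
4. t=2 → T at (20/3,6); v=(-1,-3)
5. t=2 → B at (14/3,0); v=(-1,3)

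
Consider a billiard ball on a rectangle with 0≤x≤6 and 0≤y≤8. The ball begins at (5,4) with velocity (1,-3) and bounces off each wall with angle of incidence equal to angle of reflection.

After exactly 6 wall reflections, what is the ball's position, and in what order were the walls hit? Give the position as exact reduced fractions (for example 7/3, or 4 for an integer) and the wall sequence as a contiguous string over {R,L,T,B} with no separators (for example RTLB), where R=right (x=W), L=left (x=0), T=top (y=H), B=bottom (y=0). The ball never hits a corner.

1. t=1 → R at (6,1); v=(-1,-3)
2. t=1/3 → B at (17/3,0); v=(-1,3)
3. t=8/3 → T at (3,8); v=(-1,-3)
4. t=8/3 → B at (1/3,0); v=(-1,3)
5. t=1/3 → L at (0,1); v=(1,3)
6. t=7/3 → T at (7/3,8); v=(1,-3)

Final position: (7/3,8)
Wall sequence: RBTBLT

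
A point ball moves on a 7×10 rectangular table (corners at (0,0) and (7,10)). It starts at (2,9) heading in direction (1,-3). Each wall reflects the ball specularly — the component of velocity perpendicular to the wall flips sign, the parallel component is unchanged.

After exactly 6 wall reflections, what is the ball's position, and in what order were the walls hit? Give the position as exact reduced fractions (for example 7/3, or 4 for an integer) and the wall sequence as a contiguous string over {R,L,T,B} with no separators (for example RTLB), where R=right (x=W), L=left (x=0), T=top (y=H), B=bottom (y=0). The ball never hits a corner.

1. t=3 → B at (5,0); v=(1,3)
2. t=2 → R at (7,6); v=(-1,3)
3. t=4/3 → T at (17/3,10); v=(-1,-3)
4. t=10/3 → B at (7/3,0); v=(-1,3)
5. t=7/3 → L at (0,7); v=(1,3)
6. t=1 → T at (1,10); v=(1,-3)

Final position: (1,10)
Wall sequence: BRTBLT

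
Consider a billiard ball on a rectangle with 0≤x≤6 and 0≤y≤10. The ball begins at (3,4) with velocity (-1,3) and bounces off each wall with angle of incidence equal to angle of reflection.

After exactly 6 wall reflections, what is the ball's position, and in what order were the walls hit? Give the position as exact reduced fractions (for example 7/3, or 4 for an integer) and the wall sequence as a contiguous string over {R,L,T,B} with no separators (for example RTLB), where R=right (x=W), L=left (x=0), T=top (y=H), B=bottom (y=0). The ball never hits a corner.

Final position: (3,0)
Wall sequence: TLBTRB

1. t=2 → T at (1,10); v=(-1,-3)
2. t=1 → L at (0,7); v=(1,-3)
3. t=7/3 → B at (7/3,0); v=(1,3)
4. t=10/3 → T at (17/3,10); v=(1,-3)
5. t=1/3 → R at (6,9); v=(-1,-3)
6. t=3 → B at (3,0); v=(-1,3)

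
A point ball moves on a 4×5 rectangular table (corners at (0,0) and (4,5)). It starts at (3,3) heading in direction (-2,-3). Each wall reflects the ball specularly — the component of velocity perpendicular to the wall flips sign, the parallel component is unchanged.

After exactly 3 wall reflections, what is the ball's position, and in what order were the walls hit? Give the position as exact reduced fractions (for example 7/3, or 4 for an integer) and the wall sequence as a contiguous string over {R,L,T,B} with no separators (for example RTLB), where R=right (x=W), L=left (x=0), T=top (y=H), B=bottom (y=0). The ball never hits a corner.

1. t=1 → B at (1,0); v=(-2,3)
2. t=1/2 → L at (0,3/2); v=(2,3)
3. t=7/6 → T at (7/3,5); v=(2,-3)

Final position: (7/3,5)
Wall sequence: BLT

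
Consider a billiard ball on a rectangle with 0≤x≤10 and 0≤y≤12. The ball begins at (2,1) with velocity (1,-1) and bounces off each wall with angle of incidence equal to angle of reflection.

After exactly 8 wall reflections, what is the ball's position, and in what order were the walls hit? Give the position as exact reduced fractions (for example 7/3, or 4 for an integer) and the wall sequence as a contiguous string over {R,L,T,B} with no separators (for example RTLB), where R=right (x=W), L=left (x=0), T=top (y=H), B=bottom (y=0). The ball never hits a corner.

1. t=1 → B at (3,0); v=(1,1)
2. t=7 → R at (10,7); v=(-1,1)
3. t=5 → T at (5,12); v=(-1,-1)
4. t=5 → L at (0,7); v=(1,-1)
5. t=7 → B at (7,0); v=(1,1)
6. t=3 → R at (10,3); v=(-1,1)
7. t=9 → T at (1,12); v=(-1,-1)
8. t=1 → L at (0,11); v=(1,-1)

Final position: (0,11)
Wall sequence: BRTLBRTL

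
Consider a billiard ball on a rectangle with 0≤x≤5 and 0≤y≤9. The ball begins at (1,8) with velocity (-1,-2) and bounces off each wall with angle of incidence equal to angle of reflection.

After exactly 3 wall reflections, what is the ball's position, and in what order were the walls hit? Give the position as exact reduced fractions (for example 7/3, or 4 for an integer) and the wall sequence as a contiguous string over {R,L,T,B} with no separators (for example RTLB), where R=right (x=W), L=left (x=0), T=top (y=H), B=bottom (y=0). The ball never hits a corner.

Final position: (5,4)
Wall sequence: LBR

1. t=1 → L at (0,6); v=(1,-2)
2. t=3 → B at (3,0); v=(1,2)
3. t=2 → R at (5,4); v=(-1,2)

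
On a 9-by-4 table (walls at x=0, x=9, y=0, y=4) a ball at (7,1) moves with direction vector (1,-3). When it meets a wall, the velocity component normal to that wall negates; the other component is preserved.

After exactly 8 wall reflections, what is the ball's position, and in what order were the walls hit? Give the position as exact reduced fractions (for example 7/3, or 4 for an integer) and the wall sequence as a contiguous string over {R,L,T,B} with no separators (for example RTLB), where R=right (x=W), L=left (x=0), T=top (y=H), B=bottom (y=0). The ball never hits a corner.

Final position: (8/3,0)
Wall sequence: BTRBTBTB

1. t=1/3 → B at (22/3,0); v=(1,3)
2. t=4/3 → T at (26/3,4); v=(1,-3)
3. t=1/3 → R at (9,3); v=(-1,-3)
4. t=1 → B at (8,0); v=(-1,3)
5. t=4/3 → T at (20/3,4); v=(-1,-3)
6. t=4/3 → B at (16/3,0); v=(-1,3)
7. t=4/3 → T at (4,4); v=(-1,-3)
8. t=4/3 → B at (8/3,0); v=(-1,3)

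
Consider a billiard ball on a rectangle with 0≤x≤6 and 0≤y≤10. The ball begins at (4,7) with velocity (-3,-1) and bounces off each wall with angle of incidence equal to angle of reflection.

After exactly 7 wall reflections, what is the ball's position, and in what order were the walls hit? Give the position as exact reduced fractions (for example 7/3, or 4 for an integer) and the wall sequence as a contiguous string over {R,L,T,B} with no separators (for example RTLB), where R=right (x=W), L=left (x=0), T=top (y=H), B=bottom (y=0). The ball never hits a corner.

Final position: (6,13/3)
Wall sequence: LRLBRLR

1. t=4/3 → L at (0,17/3); v=(3,-1)
2. t=2 → R at (6,11/3); v=(-3,-1)
3. t=2 → L at (0,5/3); v=(3,-1)
4. t=5/3 → B at (5,0); v=(3,1)
5. t=1/3 → R at (6,1/3); v=(-3,1)
6. t=2 → L at (0,7/3); v=(3,1)
7. t=2 → R at (6,13/3); v=(-3,1)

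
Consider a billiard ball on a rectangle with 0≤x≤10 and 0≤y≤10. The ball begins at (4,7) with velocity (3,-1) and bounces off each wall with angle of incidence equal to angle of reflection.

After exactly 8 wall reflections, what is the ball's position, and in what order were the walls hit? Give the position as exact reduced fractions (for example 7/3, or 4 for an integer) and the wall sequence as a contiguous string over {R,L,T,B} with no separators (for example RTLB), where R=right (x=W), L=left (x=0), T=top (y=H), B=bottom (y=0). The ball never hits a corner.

Final position: (0,25/3)
Wall sequence: RLBRLRTL

1. t=2 → R at (10,5); v=(-3,-1)
2. t=10/3 → L at (0,5/3); v=(3,-1)
3. t=5/3 → B at (5,0); v=(3,1)
4. t=5/3 → R at (10,5/3); v=(-3,1)
5. t=10/3 → L at (0,5); v=(3,1)
6. t=10/3 → R at (10,25/3); v=(-3,1)
7. t=5/3 → T at (5,10); v=(-3,-1)
8. t=5/3 → L at (0,25/3); v=(3,-1)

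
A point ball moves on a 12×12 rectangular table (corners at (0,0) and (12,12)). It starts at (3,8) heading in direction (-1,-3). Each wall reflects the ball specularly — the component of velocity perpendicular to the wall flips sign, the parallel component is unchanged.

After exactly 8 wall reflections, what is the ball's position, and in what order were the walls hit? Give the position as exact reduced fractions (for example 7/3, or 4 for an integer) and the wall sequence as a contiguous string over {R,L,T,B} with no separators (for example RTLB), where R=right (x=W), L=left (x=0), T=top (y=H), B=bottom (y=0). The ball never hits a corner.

1. t=8/3 → B at (1/3,0); v=(-1,3)
2. t=1/3 → L at (0,1); v=(1,3)
3. t=11/3 → T at (11/3,12); v=(1,-3)
4. t=4 → B at (23/3,0); v=(1,3)
5. t=4 → T at (35/3,12); v=(1,-3)
6. t=1/3 → R at (12,11); v=(-1,-3)
7. t=11/3 → B at (25/3,0); v=(-1,3)
8. t=4 → T at (13/3,12); v=(-1,-3)

Final position: (13/3,12)
Wall sequence: BLTBTRBT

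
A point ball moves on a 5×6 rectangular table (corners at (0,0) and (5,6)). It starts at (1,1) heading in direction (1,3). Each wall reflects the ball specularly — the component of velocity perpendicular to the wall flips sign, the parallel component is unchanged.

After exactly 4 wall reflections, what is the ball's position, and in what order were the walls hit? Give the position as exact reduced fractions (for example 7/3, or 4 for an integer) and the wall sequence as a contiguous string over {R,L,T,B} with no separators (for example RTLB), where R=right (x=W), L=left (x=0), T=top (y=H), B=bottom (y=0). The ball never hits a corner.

1. t=5/3 → T at (8/3,6); v=(1,-3)
2. t=2 → B at (14/3,0); v=(1,3)
3. t=1/3 → R at (5,1); v=(-1,3)
4. t=5/3 → T at (10/3,6); v=(-1,-3)

Final position: (10/3,6)
Wall sequence: TBRT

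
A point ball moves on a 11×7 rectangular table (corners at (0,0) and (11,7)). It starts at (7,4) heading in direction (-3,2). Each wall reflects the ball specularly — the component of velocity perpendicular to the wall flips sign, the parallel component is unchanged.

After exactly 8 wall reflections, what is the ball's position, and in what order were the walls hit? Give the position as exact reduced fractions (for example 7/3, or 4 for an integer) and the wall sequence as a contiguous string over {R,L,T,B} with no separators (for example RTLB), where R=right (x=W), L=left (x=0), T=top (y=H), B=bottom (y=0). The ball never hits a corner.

Final position: (11,8/3)
Wall sequence: TLBRTLBR

1. t=3/2 → T at (5/2,7); v=(-3,-2)
2. t=5/6 → L at (0,16/3); v=(3,-2)
3. t=8/3 → B at (8,0); v=(3,2)
4. t=1 → R at (11,2); v=(-3,2)
5. t=5/2 → T at (7/2,7); v=(-3,-2)
6. t=7/6 → L at (0,14/3); v=(3,-2)
7. t=7/3 → B at (7,0); v=(3,2)
8. t=4/3 → R at (11,8/3); v=(-3,2)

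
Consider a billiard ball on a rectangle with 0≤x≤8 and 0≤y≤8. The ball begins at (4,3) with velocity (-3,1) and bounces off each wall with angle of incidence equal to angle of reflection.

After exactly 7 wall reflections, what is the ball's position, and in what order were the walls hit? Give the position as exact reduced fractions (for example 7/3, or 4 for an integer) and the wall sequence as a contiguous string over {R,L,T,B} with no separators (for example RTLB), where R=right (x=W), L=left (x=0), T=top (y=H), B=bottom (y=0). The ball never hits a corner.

Final position: (3,0)
Wall sequence: LRTLRLB

1. t=4/3 → L at (0,13/3); v=(3,1)
2. t=8/3 → R at (8,7); v=(-3,1)
3. t=1 → T at (5,8); v=(-3,-1)
4. t=5/3 → L at (0,19/3); v=(3,-1)
5. t=8/3 → R at (8,11/3); v=(-3,-1)
6. t=8/3 → L at (0,1); v=(3,-1)
7. t=1 → B at (3,0); v=(3,1)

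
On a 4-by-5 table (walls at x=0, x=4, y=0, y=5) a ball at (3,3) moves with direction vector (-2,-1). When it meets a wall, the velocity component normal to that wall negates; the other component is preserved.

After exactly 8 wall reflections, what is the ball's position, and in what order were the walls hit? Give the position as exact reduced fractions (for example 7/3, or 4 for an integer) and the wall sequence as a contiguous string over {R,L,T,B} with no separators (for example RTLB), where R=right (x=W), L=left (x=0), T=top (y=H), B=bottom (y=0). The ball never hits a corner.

1. t=3/2 → L at (0,3/2); v=(2,-1)
2. t=3/2 → B at (3,0); v=(2,1)
3. t=1/2 → R at (4,1/2); v=(-2,1)
4. t=2 → L at (0,5/2); v=(2,1)
5. t=2 → R at (4,9/2); v=(-2,1)
6. t=1/2 → T at (3,5); v=(-2,-1)
7. t=3/2 → L at (0,7/2); v=(2,-1)
8. t=2 → R at (4,3/2); v=(-2,-1)

Final position: (4,3/2)
Wall sequence: LBRLRTLR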